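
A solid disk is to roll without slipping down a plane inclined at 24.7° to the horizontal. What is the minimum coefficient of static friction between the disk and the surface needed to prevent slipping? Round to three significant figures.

μ_min ≈ 0.153

The moment of inertia is (1/2)MR², giving k ≡ I/(MR²) = 0.5.
Along the incline Mg sinθ − f = Ma, and torque about the center fR = Iα = kMR²(a/R) gives f = kMa.
These give a = g sinθ/(1+k) and the required friction f = kMg sinθ/(1+k).
The normal force is N = Mg cosθ, so μ_min = f/N = k tanθ/(1+k).
μ_min = 0.5 × tan24.7° / 1.5 ≈ 0.153.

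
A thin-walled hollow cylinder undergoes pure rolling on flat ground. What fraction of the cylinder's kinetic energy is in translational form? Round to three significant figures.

For this body I = MR², i.e. k = I/(MR²) = 1.
Since ω = v/R, the translational part is ½Mv² and the rotational part is ½I(v/R)² = ½kMv²; the total is ½(1+k)Mv².
The translational fraction is therefore 1/(1+k) = 1/2 ≈ 0.500.

fraction ≈ 0.500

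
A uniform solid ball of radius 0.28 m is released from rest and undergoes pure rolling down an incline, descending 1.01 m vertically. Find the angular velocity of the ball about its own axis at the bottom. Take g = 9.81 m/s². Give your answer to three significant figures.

ω ≈ 13.4 rad/s

The moment of inertia is (2/5)MR², giving k ≡ I/(MR²) = 0.4.
Pure rolling means v = ωR; then KE = ½Mv² + ½I(v/R)² = ½(1+k)Mv² = (7/10)Mv².
Energy conservation Mgh = ½(1+k)Mv² gives v = √(2gh/(1+k)) = √(2 × 9.81 × 1.01 / 1.4) = 3.762 m/s.
Then ω = v/R = 3.762 / 0.28 ≈ 13.4 rad/s.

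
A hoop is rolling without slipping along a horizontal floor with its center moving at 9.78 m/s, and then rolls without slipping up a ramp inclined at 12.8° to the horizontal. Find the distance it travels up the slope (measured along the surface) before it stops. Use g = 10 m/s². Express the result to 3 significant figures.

d ≈ 43.2 m

The moment of inertia is MR², giving k ≡ I/(MR²) = 1.
The rolling condition ω = v/R makes the rotational term ½I(v/R)² = ½kMv², so KE_total = ½(1+k)Mv² = Mv².
Setting this equal to Mgh gives the vertical rise h = (1+k)v₀²/(2g) = 2×9.78²/(2×10) = 9.565 m.
The distance along the slope is d = h/sinθ = 9.565/sin12.8° ≈ 43.2 m.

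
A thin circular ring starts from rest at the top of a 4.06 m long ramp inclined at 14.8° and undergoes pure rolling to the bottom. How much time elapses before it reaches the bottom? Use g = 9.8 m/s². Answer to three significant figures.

For this body I = MR², i.e. k = I/(MR²) = 1.
Newton's second law down the slope: Mg sinθ − f = Ma. The torque equation fR = Iα (with α = a/R) gives f = kMa.
Hence a = g sinθ/(1+k) = 9.8×sin14.8°/2 = 1.252 m/s².
With constant a from rest, t = √(2L/a) = √(2·4.06/1.252) ≈ 2.55 s.

t ≈ 2.55 s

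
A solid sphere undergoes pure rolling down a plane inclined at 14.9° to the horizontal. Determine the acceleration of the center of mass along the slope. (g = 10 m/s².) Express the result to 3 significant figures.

a ≈ 1.84 m/s²

The moment of inertia is (2/5)MR², giving k ≡ I/(MR²) = 0.4.
Newton's second law down the slope: Mg sinθ − f = Ma. The torque equation fR = Iα (with α = a/R) gives f = kMa.
Eliminating f: Mg sinθ = (1+k)Ma, so a = g sinθ/(1+k) = 10 × sin14.9° / 1.4 ≈ 1.84 m/s².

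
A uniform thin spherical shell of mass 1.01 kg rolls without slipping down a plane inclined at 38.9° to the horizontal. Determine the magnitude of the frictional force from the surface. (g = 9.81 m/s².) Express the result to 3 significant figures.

Here I = (2/3)MR², so the shape factor k = I/(MR²) = 2/3.
Newton's second law down the slope: Mg sinθ − f = Ma. The torque equation fR = Iα (with α = a/R) gives f = kMa.
Combining, a = g sinθ/(1+k) and f = kMa = kMg sinθ/(1+k).
f = (2/3) × 1.01 × 9.81 × sin38.9° / 1.667 ≈ 2.49 N.

f ≈ 2.49 N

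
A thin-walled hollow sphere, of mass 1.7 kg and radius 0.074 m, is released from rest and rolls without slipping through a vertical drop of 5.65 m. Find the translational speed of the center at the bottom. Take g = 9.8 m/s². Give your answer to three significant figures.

Here I = (2/3)MR², so the shape factor k = I/(MR²) = 2/3.
Pure rolling means v = ωR; then KE = ½Mv² + ½I(v/R)² = ½(1+k)Mv² = (5/6)Mv².
Energy conservation: Mgh = (5/6)Mv², so v = √(2gh/(1+k)) = √(2 × 9.8 × 5.65 / 1.667) ≈ 8.15 m/s.

v ≈ 8.15 m/s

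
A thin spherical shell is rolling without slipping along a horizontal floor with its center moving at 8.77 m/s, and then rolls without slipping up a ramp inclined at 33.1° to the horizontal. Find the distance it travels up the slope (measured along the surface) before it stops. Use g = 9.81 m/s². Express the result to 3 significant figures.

d ≈ 12.0 m

With I = (2/3)MR², the ratio k = I/(MR²) is 2/3.
Pure rolling means v = ωR; then KE = ½Mv² + ½I(v/R)² = ½(1+k)Mv² = (5/6)Mv².
Setting this equal to Mgh gives the vertical rise h = (1+k)v₀²/(2g) = 1.667×8.77²/(2×9.81) = 6.534 m.
Along the incline, d = h/sinθ = 6.534/sin33.1° ≈ 12.0 m.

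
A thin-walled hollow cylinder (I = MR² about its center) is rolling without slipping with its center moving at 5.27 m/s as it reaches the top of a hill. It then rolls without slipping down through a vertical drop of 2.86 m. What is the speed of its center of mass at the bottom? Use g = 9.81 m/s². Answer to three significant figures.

For this body I = MR², i.e. k = I/(MR²) = 1.
The rolling condition ω = v/R makes the rotational term ½I(v/R)² = ½kMv², so KE_total = ½(1+k)Mv² = Mv².
Energy conservation: Mv₀² + Mgh = Mv², so v² = v₀² + 2gh/(1+k).
v = √(5.27² + 2×9.81×2.86/2) = √55.83 ≈ 7.47 m/s.

v ≈ 7.47 m/s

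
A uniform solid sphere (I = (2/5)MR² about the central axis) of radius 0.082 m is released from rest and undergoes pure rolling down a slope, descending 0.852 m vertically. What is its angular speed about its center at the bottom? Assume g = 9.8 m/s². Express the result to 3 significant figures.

Here I = (2/5)MR², so the shape factor k = I/(MR²) = 0.4.
Since it rolls without slipping, ω = v/R and KE = ½Mv² + ½Iω² = ½(1+k)Mv² = (7/10)Mv².
Energy conservation Mgh = ½(1+k)Mv² gives v = √(2gh/(1+k)) = √(2 × 9.8 × 0.852 / 1.4) = 3.454 m/s.
Then ω = v/R = 3.454 / 0.082 ≈ 42.1 rad/s.

ω ≈ 42.1 rad/s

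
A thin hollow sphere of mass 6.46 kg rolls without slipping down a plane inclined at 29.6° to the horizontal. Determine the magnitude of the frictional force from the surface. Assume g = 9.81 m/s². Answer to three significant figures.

f ≈ 12.5 N

For this body I = (2/3)MR², i.e. k = I/(MR²) = 2/3.
Along the incline Mg sinθ − f = Ma, and torque about the center fR = Iα = kMR²(a/R) gives f = kMa.
Combining, a = g sinθ/(1+k) and f = kMa = kMg sinθ/(1+k).
f = (2/3) × 6.46 × 9.81 × sin29.6° / 1.667 ≈ 12.5 N.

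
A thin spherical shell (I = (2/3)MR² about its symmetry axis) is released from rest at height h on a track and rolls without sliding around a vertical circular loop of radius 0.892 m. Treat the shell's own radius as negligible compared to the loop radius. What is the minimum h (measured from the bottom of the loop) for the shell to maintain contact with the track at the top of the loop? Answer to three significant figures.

h_min ≈ 2.53 m

Here I = (2/3)MR², so the shape factor k = I/(MR²) = 2/3.
At the top, contact is just lost when gravity alone supplies the centripetal force: Mg = Mv_top²/r, i.e. v_top² = gr.
With ω = v/R, the kinetic energy at speed v is ½(1+k)Mv² = (5/6)Mv².
Energy conservation from release (height h) to the top (height 2r): Mgh = Mg(2r) + (5/6)M·gr.
Thus h_min = 2r + (1+k)r/2 = r(2 + 1.667/2) = 0.892 × 2.833 ≈ 2.53 m.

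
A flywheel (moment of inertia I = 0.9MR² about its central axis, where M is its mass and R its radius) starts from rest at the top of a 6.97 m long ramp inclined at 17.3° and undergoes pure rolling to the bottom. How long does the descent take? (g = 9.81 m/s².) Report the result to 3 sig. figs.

The moment of inertia is 0.9MR², giving k ≡ I/(MR²) = 0.9.
Newton's second law down the slope: Mg sinθ − f = Ma. The torque equation fR = Iα (with α = a/R) gives f = kMa.
Hence a = g sinθ/(1+k) = 9.81×sin17.3°/1.9 = 1.535 m/s².
Starting from rest, L = ½at², so t = √(2L/a) = √(2×6.97/1.535) ≈ 3.01 s.

t ≈ 3.01 s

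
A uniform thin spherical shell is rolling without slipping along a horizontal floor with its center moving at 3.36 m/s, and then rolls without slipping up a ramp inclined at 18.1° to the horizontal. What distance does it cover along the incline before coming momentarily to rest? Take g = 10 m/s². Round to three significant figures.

The moment of inertia is (2/3)MR², giving k ≡ I/(MR²) = 2/3.
Pure rolling means v = ωR; then KE = ½Mv² + ½I(v/R)² = ½(1+k)Mv² = (5/6)Mv².
Setting this equal to Mgh gives the vertical rise h = (1+k)v₀²/(2g) = 1.667×3.36²/(2×10) = 0.9408 m.
The distance along the slope is d = h/sinθ = 0.9408/sin18.1° ≈ 3.03 m.

d ≈ 3.03 m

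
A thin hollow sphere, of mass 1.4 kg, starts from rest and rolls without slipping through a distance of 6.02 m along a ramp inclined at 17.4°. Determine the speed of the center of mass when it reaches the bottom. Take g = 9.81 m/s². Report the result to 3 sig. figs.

For this body I = (2/3)MR², i.e. k = I/(MR²) = 2/3.
The rolling condition ω = v/R makes the rotational term ½I(v/R)² = ½kMv², so KE_total = ½(1+k)Mv² = (5/6)Mv².
The vertical drop is h = L sinθ = 6.02 × sin17.4° = 1.8 m.
Setting Mgh = (5/6)Mv² gives v = √(2gh/(1+k)) = √(2·9.81·1.8/1.667) ≈ 4.60 m/s.

v ≈ 4.60 m/s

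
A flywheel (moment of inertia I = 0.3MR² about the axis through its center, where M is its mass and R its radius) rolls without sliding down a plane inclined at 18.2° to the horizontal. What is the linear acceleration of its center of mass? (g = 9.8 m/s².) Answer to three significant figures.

a ≈ 2.35 m/s²

For this body I = 0.3MR², i.e. k = I/(MR²) = 0.3.
Along the incline Mg sinθ − f = Ma, and torque about the center fR = Iα = kMR²(a/R) gives f = kMa.
Eliminating f: Mg sinθ = (1+k)Ma, so a = g sinθ/(1+k) = 9.8 × sin18.2° / 1.3 ≈ 2.35 m/s².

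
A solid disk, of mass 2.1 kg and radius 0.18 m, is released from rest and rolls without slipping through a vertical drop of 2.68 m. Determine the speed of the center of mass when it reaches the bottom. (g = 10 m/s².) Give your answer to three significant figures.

v ≈ 5.98 m/s

The moment of inertia is (1/2)MR², giving k ≡ I/(MR²) = 0.5.
Rolling without slipping gives ω = v/R, so the total kinetic energy is ½Mv² + ½Iω² = ½(1+k)Mv² = (3/4)Mv².
Energy conservation: Mgh = (3/4)Mv², so v = √(2gh/(1+k)) = √(2 × 10 × 2.68 / 1.5) ≈ 5.98 m/s.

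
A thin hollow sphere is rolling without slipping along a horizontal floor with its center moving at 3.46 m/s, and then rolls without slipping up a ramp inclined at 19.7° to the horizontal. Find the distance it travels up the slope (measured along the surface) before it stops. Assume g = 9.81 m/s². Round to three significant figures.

For this body I = (2/3)MR², i.e. k = I/(MR²) = 2/3.
Since it rolls without slipping, ω = v/R and KE = ½Mv² + ½Iω² = ½(1+k)Mv² = (5/6)Mv².
Setting this equal to Mgh gives the vertical rise h = (1+k)v₀²/(2g) = 1.667×3.46²/(2×9.81) = 1.017 m.
The distance along the slope is d = h/sinθ = 1.017/sin19.7° ≈ 3.02 m.

d ≈ 3.02 m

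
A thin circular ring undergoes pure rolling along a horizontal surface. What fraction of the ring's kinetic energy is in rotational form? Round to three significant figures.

Here I = MR², so the shape factor k = I/(MR²) = 1.
Since ω = v/R, the translational part is ½Mv² and the rotational part is ½I(v/R)² = ½kMv²; the total is ½(1+k)Mv².
The rotational fraction is therefore k/(1+k) = 1/2 ≈ 0.500.

fraction ≈ 0.500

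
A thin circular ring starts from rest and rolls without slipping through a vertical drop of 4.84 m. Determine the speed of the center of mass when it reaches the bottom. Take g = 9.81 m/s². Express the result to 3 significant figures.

For this body I = MR², i.e. k = I/(MR²) = 1.
Rolling without slipping gives ω = v/R, so the total kinetic energy is ½Mv² + ½Iω² = ½(1+k)Mv² = Mv².
Energy conservation: Mgh = Mv², so v = √(2gh/(1+k)) = √(2 × 9.81 × 4.84 / 2) ≈ 6.89 m/s.

v ≈ 6.89 m/s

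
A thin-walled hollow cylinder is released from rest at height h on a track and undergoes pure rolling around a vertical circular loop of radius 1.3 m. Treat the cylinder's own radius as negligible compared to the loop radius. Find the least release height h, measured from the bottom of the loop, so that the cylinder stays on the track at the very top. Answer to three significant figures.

h_min ≈ 3.90 m

With I = MR², the ratio k = I/(MR²) is 1.
At the top, contact is just lost when gravity alone supplies the centripetal force: Mg = Mv_top²/r, i.e. v_top² = gr.
With ω = v/R, the kinetic energy at speed v is ½(1+k)Mv² = Mv².
Energy conservation from release (height h) to the top (height 2r): Mgh = Mg(2r) + M·gr.
Thus h_min = 2r + (1+k)r/2 = r(2 + 2/2) = 1.3 × 3 ≈ 3.90 m.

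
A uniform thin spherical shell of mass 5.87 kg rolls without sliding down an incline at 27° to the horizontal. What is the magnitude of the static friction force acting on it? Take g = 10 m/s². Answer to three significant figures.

f ≈ 10.7 N

The moment of inertia is (2/3)MR², giving k ≡ I/(MR²) = 2/3.
Newton's second law down the slope: Mg sinθ − f = Ma. The torque equation fR = Iα (with α = a/R) gives f = kMa.
Combining, a = g sinθ/(1+k) and f = kMa = kMg sinθ/(1+k).
f = (2/3) × 5.87 × 10 × sin27° / 1.667 ≈ 10.7 N.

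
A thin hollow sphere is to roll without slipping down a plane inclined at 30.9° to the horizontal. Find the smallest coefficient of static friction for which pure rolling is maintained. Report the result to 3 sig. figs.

With I = (2/3)MR², the ratio k = I/(MR²) is 2/3.
Newton's second law down the slope: Mg sinθ − f = Ma. The torque equation fR = Iα (with α = a/R) gives f = kMa.
These give a = g sinθ/(1+k) and the required friction f = kMg sinθ/(1+k).
With N = Mg cosθ, the no-slip condition f ≤ μN gives μ_min = f/N = k tanθ/(1+k).
μ_min = (2/3) × tan30.9° / 1.667 ≈ 0.239.

μ_min ≈ 0.239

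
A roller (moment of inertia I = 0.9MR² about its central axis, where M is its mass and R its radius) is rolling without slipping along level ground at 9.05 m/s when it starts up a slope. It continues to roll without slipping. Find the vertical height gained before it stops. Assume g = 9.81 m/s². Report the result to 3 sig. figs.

h ≈ 7.93 m

For this body I = 0.9MR², i.e. k = I/(MR²) = 0.9.
Pure rolling means v = ωR; then KE = ½Mv² + ½I(v/R)² = ½(1+k)Mv² = (19/20)Mv².
At the top the kinetic energy is zero, so (19/20)Mv₀² = Mgh.
Thus h = (1+k)v₀²/(2g) = 1.9 × 9.05² / (2 × 9.81) ≈ 7.93 m.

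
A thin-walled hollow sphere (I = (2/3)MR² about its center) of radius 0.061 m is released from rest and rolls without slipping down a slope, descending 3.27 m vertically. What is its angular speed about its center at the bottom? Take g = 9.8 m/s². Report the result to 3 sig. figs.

ω ≈ 102 rad/s

For this body I = (2/3)MR², i.e. k = I/(MR²) = 2/3.
The rolling condition ω = v/R makes the rotational term ½I(v/R)² = ½kMv², so KE_total = ½(1+k)Mv² = (5/6)Mv².
Energy conservation Mgh = ½(1+k)Mv² gives v = √(2gh/(1+k)) = √(2 × 9.8 × 3.27 / 1.667) = 6.201 m/s.
Then ω = v/R = 6.201 / 0.061 ≈ 102 rad/s.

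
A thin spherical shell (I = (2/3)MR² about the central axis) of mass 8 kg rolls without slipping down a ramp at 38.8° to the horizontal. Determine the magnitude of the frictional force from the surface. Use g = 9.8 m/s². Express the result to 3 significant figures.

With I = (2/3)MR², the ratio k = I/(MR²) is 2/3.
Translational: Mg sinθ − f = Ma. Rotational about the CM: fR = Iα = kMRa, so f = kMa.
Combining, a = g sinθ/(1+k) and f = kMa = kMg sinθ/(1+k).
f = (2/3) × 8 × 9.8 × sin38.8° / 1.667 ≈ 19.7 N.

f ≈ 19.7 N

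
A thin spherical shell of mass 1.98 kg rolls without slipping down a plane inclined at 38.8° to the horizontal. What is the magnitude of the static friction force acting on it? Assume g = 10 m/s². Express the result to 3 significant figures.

With I = (2/3)MR², the ratio k = I/(MR²) is 2/3.
Newton's second law down the slope: Mg sinθ − f = Ma. The torque equation fR = Iα (with α = a/R) gives f = kMa.
Combining, a = g sinθ/(1+k) and f = kMa = kMg sinθ/(1+k).
f = (2/3) × 1.98 × 10 × sin38.8° / 1.667 ≈ 4.96 N.

f ≈ 4.96 N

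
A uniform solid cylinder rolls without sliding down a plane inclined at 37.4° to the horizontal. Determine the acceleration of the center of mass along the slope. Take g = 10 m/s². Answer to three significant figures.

a ≈ 4.05 m/s²

With I = (1/2)MR², the ratio k = I/(MR²) is 0.5.
Translational: Mg sinθ − f = Ma. Rotational about the CM: fR = Iα = kMRa, so f = kMa.
Eliminating f: Mg sinθ = (1+k)Ma, so a = g sinθ/(1+k) = 10 × sin37.4° / 1.5 ≈ 4.05 m/s².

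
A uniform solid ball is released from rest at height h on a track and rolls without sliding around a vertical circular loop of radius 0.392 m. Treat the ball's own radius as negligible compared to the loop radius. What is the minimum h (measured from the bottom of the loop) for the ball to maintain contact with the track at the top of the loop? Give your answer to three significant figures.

For this body I = (2/5)MR², i.e. k = I/(MR²) = 0.4.
At the top, contact is just lost when gravity alone supplies the centripetal force: Mg = Mv_top²/r, i.e. v_top² = gr.
With ω = v/R, the kinetic energy at speed v is ½(1+k)Mv² = (7/10)Mv².
Energy conservation from release (height h) to the top (height 2r): Mgh = Mg(2r) + (7/10)M·gr.
Thus h_min = 2r + (1+k)r/2 = r(2 + 1.4/2) = 0.392 × 2.7 ≈ 1.06 m.

h_min ≈ 1.06 m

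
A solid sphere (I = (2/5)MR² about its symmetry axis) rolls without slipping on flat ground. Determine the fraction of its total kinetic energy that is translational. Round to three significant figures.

fraction ≈ 0.714

For this body I = (2/5)MR², i.e. k = I/(MR²) = 0.4.
Since ω = v/R, the translational part is ½Mv² and the rotational part is ½I(v/R)² = ½kMv²; the total is ½(1+k)Mv².
The translational fraction is therefore 1/(1+k) = 1/1.4 ≈ 0.714.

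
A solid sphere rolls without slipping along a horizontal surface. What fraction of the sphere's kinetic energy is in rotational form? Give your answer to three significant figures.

fraction ≈ 0.286

Here I = (2/5)MR², so the shape factor k = I/(MR²) = 0.4.
Since ω = v/R, the translational part is ½Mv² and the rotational part is ½I(v/R)² = ½kMv²; the total is ½(1+k)Mv².
The rotational fraction is therefore k/(1+k) = 0.4/1.4 ≈ 0.286.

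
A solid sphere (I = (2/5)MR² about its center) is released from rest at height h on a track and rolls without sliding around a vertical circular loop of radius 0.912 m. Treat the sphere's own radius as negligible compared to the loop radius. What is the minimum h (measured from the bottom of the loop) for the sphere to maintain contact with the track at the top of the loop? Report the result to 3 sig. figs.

h_min ≈ 2.46 m

For this body I = (2/5)MR², i.e. k = I/(MR²) = 0.4.
At the top of the loop, the minimum-contact condition is Mg = Mv_top²/r, so v_top² = gr.
With ω = v/R, the kinetic energy at speed v is ½(1+k)Mv² = (7/10)Mv².
Energy conservation from release (height h) to the top (height 2r): Mgh = Mg(2r) + (7/10)M·gr.
Thus h_min = 2r + (1+k)r/2 = r(2 + 1.4/2) = 0.912 × 2.7 ≈ 2.46 m.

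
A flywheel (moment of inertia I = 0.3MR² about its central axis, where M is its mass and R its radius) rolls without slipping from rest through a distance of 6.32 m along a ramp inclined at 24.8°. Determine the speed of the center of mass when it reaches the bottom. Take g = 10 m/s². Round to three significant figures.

The moment of inertia is 0.3MR², giving k ≡ I/(MR²) = 0.3.
Pure rolling means v = ωR; then KE = ½Mv² + ½I(v/R)² = ½(1+k)Mv² = (13/20)Mv².
The vertical drop is h = L sinθ = 6.32 × sin24.8° = 2.651 m.
Energy conservation: Mgh = (13/20)Mv², so v = √(2gh/(1+k)) = √(2 × 10 × 2.651 / 1.3) ≈ 6.39 m/s.

v ≈ 6.39 m/s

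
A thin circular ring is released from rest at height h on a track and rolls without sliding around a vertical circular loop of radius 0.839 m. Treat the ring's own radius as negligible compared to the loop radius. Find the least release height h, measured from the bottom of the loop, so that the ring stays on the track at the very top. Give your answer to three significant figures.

h_min ≈ 2.52 m

With I = MR², the ratio k = I/(MR²) is 1.
At the top of the loop, the minimum-contact condition is Mg = Mv_top²/r, so v_top² = gr.
With ω = v/R, the kinetic energy at speed v is ½(1+k)Mv² = Mv².
Energy conservation from release (height h) to the top (height 2r): Mgh = Mg(2r) + M·gr.
Thus h_min = 2r + (1+k)r/2 = r(2 + 2/2) = 0.839 × 3 ≈ 2.52 m.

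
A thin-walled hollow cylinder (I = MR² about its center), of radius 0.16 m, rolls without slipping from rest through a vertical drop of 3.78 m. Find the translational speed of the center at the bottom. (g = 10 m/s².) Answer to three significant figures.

v ≈ 6.15 m/s

With I = MR², the ratio k = I/(MR²) is 1.
Rolling without slipping gives ω = v/R, so the total kinetic energy is ½Mv² + ½Iω² = ½(1+k)Mv² = Mv².
Setting Mgh = Mv² gives v = √(2gh/(1+k)) = √(2·10·3.78/2) ≈ 6.15 m/s.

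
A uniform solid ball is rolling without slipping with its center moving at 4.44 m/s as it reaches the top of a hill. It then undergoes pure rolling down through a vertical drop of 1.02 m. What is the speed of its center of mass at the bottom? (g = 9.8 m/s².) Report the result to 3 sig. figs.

Here I = (2/5)MR², so the shape factor k = I/(MR²) = 0.4.
Rolling without slipping gives ω = v/R, so the total kinetic energy is ½Mv² + ½Iω² = ½(1+k)Mv² = (7/10)Mv².
Energy conservation: (7/10)Mv₀² + Mgh = (7/10)Mv², so v² = v₀² + 2gh/(1+k).
v = √(4.44² + 2×9.8×1.02/1.4) = √33.99 ≈ 5.83 m/s.

v ≈ 5.83 m/s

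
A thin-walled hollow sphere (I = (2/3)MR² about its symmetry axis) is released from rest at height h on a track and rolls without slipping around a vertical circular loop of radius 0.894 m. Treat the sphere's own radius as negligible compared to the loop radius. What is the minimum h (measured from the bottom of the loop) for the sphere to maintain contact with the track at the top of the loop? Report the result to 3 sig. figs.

h_min ≈ 2.53 m

With I = (2/3)MR², the ratio k = I/(MR²) is 2/3.
At the top, contact is just lost when gravity alone supplies the centripetal force: Mg = Mv_top²/r, i.e. v_top² = gr.
With ω = v/R, the kinetic energy at speed v is ½(1+k)Mv² = (5/6)Mv².
Energy conservation from release (height h) to the top (height 2r): Mgh = Mg(2r) + (5/6)M·gr.
Thus h_min = 2r + (1+k)r/2 = r(2 + 1.667/2) = 0.894 × 2.833 ≈ 2.53 m.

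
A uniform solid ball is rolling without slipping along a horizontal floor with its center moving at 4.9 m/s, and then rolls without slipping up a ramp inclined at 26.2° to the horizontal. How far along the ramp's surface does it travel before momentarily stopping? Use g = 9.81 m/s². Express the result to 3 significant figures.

d ≈ 3.88 m

For this body I = (2/5)MR², i.e. k = I/(MR²) = 0.4.
Rolling without slipping gives ω = v/R, so the total kinetic energy is ½Mv² + ½Iω² = ½(1+k)Mv² = (7/10)Mv².
Setting this equal to Mgh gives the vertical rise h = (1+k)v₀²/(2g) = 1.4×4.9²/(2×9.81) = 1.713 m.
The distance along the slope is d = h/sinθ = 1.713/sin26.2° ≈ 3.88 m.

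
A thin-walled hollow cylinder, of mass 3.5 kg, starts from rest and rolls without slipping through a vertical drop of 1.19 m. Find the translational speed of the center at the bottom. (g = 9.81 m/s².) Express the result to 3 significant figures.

For this body I = MR², i.e. k = I/(MR²) = 1.
Rolling without slipping gives ω = v/R, so the total kinetic energy is ½Mv² + ½Iω² = ½(1+k)Mv² = Mv².
Energy conservation: Mgh = Mv², so v = √(2gh/(1+k)) = √(2 × 9.81 × 1.19 / 2) ≈ 3.42 m/s.

v ≈ 3.42 m/s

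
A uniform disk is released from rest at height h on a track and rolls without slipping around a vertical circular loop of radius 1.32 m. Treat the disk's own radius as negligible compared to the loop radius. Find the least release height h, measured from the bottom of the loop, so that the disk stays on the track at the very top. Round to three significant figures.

With I = (1/2)MR², the ratio k = I/(MR²) is 0.5.
At the top, contact is just lost when gravity alone supplies the centripetal force: Mg = Mv_top²/r, i.e. v_top² = gr.
With ω = v/R, the kinetic energy at speed v is ½(1+k)Mv² = (3/4)Mv².
Energy conservation from release (height h) to the top (height 2r): Mgh = Mg(2r) + (3/4)M·gr.
Thus h_min = 2r + (1+k)r/2 = r(2 + 1.5/2) = 1.32 × 2.75 ≈ 3.63 m.

h_min ≈ 3.63 m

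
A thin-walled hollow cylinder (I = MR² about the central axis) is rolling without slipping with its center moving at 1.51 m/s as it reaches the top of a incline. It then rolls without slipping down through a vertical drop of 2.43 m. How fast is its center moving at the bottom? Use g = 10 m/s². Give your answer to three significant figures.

v ≈ 5.16 m/s

The moment of inertia is MR², giving k ≡ I/(MR²) = 1.
Rolling without slipping gives ω = v/R, so the total kinetic energy is ½Mv² + ½Iω² = ½(1+k)Mv² = Mv².
Conserving energy between top and bottom: Mv² = Mv₀² + Mgh, hence v² = v₀² + 2gh/(1+k).
v = √(1.51² + 2×10×2.43/2) = √26.58 ≈ 5.16 m/s.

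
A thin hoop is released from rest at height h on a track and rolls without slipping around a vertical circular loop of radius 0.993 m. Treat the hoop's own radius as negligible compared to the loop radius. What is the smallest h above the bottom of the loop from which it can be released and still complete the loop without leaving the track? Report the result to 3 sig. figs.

h_min ≈ 2.98 m

With I = MR², the ratio k = I/(MR²) is 1.
At the top, contact is just lost when gravity alone supplies the centripetal force: Mg = Mv_top²/r, i.e. v_top² = gr.
With ω = v/R, the kinetic energy at speed v is ½(1+k)Mv² = Mv².
Energy conservation from release (height h) to the top (height 2r): Mgh = Mg(2r) + M·gr.
Thus h_min = 2r + (1+k)r/2 = r(2 + 2/2) = 0.993 × 3 ≈ 2.98 m.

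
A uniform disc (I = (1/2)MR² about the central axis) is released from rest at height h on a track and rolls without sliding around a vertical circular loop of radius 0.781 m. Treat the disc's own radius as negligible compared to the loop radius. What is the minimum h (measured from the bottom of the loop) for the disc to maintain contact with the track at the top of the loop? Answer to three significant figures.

h_min ≈ 2.15 m

Here I = (1/2)MR², so the shape factor k = I/(MR²) = 0.5.
At the top, contact is just lost when gravity alone supplies the centripetal force: Mg = Mv_top²/r, i.e. v_top² = gr.
With ω = v/R, the kinetic energy at speed v is ½(1+k)Mv² = (3/4)Mv².
Energy conservation from release (height h) to the top (height 2r): Mgh = Mg(2r) + (3/4)M·gr.
Thus h_min = 2r + (1+k)r/2 = r(2 + 1.5/2) = 0.781 × 2.75 ≈ 2.15 m.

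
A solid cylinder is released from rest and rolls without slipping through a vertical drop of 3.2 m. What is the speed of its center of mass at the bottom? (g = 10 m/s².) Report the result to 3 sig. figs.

v ≈ 6.53 m/s

Here I = (1/2)MR², so the shape factor k = I/(MR²) = 0.5.
The rolling condition ω = v/R makes the rotational term ½I(v/R)² = ½kMv², so KE_total = ½(1+k)Mv² = (3/4)Mv².
Energy conservation: Mgh = (3/4)Mv², so v = √(2gh/(1+k)) = √(2 × 10 × 3.2 / 1.5) ≈ 6.53 m/s.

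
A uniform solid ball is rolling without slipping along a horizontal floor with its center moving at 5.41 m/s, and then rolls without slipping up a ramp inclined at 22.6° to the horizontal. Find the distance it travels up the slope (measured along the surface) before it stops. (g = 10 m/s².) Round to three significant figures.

With I = (2/5)MR², the ratio k = I/(MR²) is 0.4.
Pure rolling means v = ωR; then KE = ½Mv² + ½I(v/R)² = ½(1+k)Mv² = (7/10)Mv².
Setting this equal to Mgh gives the vertical rise h = (1+k)v₀²/(2g) = 1.4×5.41²/(2×10) = 2.049 m.
Along the incline, d = h/sinθ = 2.049/sin22.6° ≈ 5.33 m.

d ≈ 5.33 m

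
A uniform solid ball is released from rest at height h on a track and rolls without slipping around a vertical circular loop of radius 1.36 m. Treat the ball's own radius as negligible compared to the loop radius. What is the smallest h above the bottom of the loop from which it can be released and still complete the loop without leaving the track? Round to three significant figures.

h_min ≈ 3.67 m

Here I = (2/5)MR², so the shape factor k = I/(MR²) = 0.4.
At the top of the loop, the minimum-contact condition is Mg = Mv_top²/r, so v_top² = gr.
With ω = v/R, the kinetic energy at speed v is ½(1+k)Mv² = (7/10)Mv².
Energy conservation from release (height h) to the top (height 2r): Mgh = Mg(2r) + (7/10)M·gr.
Thus h_min = 2r + (1+k)r/2 = r(2 + 1.4/2) = 1.36 × 2.7 ≈ 3.67 m.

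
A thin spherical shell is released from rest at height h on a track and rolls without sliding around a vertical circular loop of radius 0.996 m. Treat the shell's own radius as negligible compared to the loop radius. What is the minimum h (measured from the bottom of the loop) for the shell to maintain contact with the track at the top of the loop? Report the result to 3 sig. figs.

h_min ≈ 2.82 m

The moment of inertia is (2/3)MR², giving k ≡ I/(MR²) = 2/3.
At the top, contact is just lost when gravity alone supplies the centripetal force: Mg = Mv_top²/r, i.e. v_top² = gr.
With ω = v/R, the kinetic energy at speed v is ½(1+k)Mv² = (5/6)Mv².
Energy conservation from release (height h) to the top (height 2r): Mgh = Mg(2r) + (5/6)M·gr.
Thus h_min = 2r + (1+k)r/2 = r(2 + 1.667/2) = 0.996 × 2.833 ≈ 2.82 m.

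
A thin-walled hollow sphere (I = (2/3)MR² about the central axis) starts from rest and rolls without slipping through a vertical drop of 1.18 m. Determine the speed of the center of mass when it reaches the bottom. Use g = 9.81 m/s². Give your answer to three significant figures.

Here I = (2/3)MR², so the shape factor k = I/(MR²) = 2/3.
Rolling without slipping gives ω = v/R, so the total kinetic energy is ½Mv² + ½Iω² = ½(1+k)Mv² = (5/6)Mv².
Energy conservation: Mgh = (5/6)Mv², so v = √(2gh/(1+k)) = √(2 × 9.81 × 1.18 / 1.667) ≈ 3.73 m/s.

v ≈ 3.73 m/s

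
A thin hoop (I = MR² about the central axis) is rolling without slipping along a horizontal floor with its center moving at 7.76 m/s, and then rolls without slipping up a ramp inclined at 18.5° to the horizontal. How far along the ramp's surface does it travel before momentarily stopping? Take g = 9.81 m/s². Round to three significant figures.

d ≈ 19.3 m

The moment of inertia is MR², giving k ≡ I/(MR²) = 1.
Since it rolls without slipping, ω = v/R and KE = ½Mv² + ½Iω² = ½(1+k)Mv² = Mv².
Setting this equal to Mgh gives the vertical rise h = (1+k)v₀²/(2g) = 2×7.76²/(2×9.81) = 6.138 m.
Along the incline, d = h/sinθ = 6.138/sin18.5° ≈ 19.3 m.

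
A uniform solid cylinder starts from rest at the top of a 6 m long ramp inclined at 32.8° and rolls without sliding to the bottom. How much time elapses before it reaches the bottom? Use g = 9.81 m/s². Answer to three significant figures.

The moment of inertia is (1/2)MR², giving k ≡ I/(MR²) = 0.5.
Newton's second law down the slope: Mg sinθ − f = Ma. The torque equation fR = Iα (with α = a/R) gives f = kMa.
Hence a = g sinθ/(1+k) = 9.81×sin32.8°/1.5 = 3.543 m/s².
With constant a from rest, t = √(2L/a) = √(2·6/3.543) ≈ 1.84 s.

t ≈ 1.84 s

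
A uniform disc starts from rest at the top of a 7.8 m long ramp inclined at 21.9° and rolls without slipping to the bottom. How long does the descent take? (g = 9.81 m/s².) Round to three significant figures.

t ≈ 2.53 s

With I = (1/2)MR², the ratio k = I/(MR²) is 0.5.
Translational: Mg sinθ − f = Ma. Rotational about the CM: fR = Iα = kMRa, so f = kMa.
Hence a = g sinθ/(1+k) = 9.81×sin21.9°/1.5 = 2.439 m/s².
Starting from rest, L = ½at², so t = √(2L/a) = √(2×7.8/2.439) ≈ 2.53 s.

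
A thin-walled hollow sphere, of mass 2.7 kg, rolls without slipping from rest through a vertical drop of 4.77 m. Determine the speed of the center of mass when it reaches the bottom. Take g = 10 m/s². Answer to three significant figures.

v ≈ 7.57 m/s

With I = (2/3)MR², the ratio k = I/(MR²) is 2/3.
Pure rolling means v = ωR; then KE = ½Mv² + ½I(v/R)² = ½(1+k)Mv² = (5/6)Mv².
Energy conservation: Mgh = (5/6)Mv², so v = √(2gh/(1+k)) = √(2 × 10 × 4.77 / 1.667) ≈ 7.57 m/s.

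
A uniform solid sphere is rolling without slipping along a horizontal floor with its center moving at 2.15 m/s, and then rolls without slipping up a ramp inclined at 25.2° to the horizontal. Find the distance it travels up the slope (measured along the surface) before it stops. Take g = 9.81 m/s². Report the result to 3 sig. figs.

With I = (2/5)MR², the ratio k = I/(MR²) is 0.4.
Pure rolling means v = ωR; then KE = ½Mv² + ½I(v/R)² = ½(1+k)Mv² = (7/10)Mv².
Setting this equal to Mgh gives the vertical rise h = (1+k)v₀²/(2g) = 1.4×2.15²/(2×9.81) = 0.3298 m.
The distance along the slope is d = h/sinθ = 0.3298/sin25.2° ≈ 0.775 m.

d ≈ 0.775 m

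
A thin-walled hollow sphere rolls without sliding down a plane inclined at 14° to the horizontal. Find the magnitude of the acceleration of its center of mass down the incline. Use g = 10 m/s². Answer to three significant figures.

a ≈ 1.45 m/s²

Here I = (2/3)MR², so the shape factor k = I/(MR²) = 2/3.
Along the incline Mg sinθ − f = Ma, and torque about the center fR = Iα = kMR²(a/R) gives f = kMa.
Eliminating f: Mg sinθ = (1+k)Ma, so a = g sinθ/(1+k) = 10 × sin14° / 1.667 ≈ 1.45 m/s².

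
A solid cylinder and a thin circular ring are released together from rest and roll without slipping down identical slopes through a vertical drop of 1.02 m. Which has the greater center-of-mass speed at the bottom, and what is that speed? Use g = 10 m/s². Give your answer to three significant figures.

the solid cylinder, at v ≈ 3.69 m/s

For rolling without slipping, Mgh = ½(1+k)Mv² where k = I/(MR²), so v = √(2gh/(1+k)).
Solid cylinder: k = 0.5, giving v = √(2×10×1.02/1.5) = 3.688 m/s.
Thin circular ring: k = 1, giving v = √(2×10×1.02/2) = 3.194 m/s.
The smaller k wins: the solid cylinder, at ≈ 3.69 m/s.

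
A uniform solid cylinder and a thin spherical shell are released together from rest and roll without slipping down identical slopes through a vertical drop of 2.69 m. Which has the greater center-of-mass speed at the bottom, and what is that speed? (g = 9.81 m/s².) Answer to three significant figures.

For rolling without slipping, Mgh = ½(1+k)Mv² where k = I/(MR²), so v = √(2gh/(1+k)).
Uniform solid cylinder: k = 0.5, giving v = √(2×9.81×2.69/1.5) = 5.932 m/s.
Thin spherical shell: k = 2/3, giving v = √(2×9.81×2.69/1.667) = 5.627 m/s.
The smaller k wins: the uniform solid cylinder, at ≈ 5.93 m/s.

the uniform solid cylinder, at v ≈ 5.93 m/s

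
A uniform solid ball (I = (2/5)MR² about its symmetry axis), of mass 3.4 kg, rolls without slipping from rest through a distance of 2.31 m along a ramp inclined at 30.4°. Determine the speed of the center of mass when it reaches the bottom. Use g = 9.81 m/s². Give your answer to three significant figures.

Here I = (2/5)MR², so the shape factor k = I/(MR²) = 0.4.
Pure rolling means v = ωR; then KE = ½Mv² + ½I(v/R)² = ½(1+k)Mv² = (7/10)Mv².
The vertical drop is h = L sinθ = 2.31 × sin30.4° = 1.169 m.
Energy conservation: Mgh = (7/10)Mv², so v = √(2gh/(1+k)) = √(2 × 9.81 × 1.169 / 1.4) ≈ 4.05 m/s.

v ≈ 4.05 m/s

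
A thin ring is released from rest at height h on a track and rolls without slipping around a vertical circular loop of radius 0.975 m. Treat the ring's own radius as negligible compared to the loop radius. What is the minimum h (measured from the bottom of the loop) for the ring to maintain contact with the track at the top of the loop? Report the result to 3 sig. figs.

h_min ≈ 2.93 m

With I = MR², the ratio k = I/(MR²) is 1.
At the top of the loop, the minimum-contact condition is Mg = Mv_top²/r, so v_top² = gr.
With ω = v/R, the kinetic energy at speed v is ½(1+k)Mv² = Mv².
Energy conservation from release (height h) to the top (height 2r): Mgh = Mg(2r) + M·gr.
Thus h_min = 2r + (1+k)r/2 = r(2 + 2/2) = 0.975 × 3 ≈ 2.93 m.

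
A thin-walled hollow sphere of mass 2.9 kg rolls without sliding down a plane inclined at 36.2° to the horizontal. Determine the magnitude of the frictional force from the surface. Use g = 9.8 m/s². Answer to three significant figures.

f ≈ 6.71 N

For this body I = (2/3)MR², i.e. k = I/(MR²) = 2/3.
Translational: Mg sinθ − f = Ma. Rotational about the CM: fR = Iα = kMRa, so f = kMa.
Combining, a = g sinθ/(1+k) and f = kMa = kMg sinθ/(1+k).
f = (2/3) × 2.9 × 9.8 × sin36.2° / 1.667 ≈ 6.71 N.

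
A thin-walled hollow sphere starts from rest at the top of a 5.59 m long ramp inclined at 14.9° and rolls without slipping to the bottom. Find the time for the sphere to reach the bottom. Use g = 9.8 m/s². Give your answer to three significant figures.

t ≈ 2.72 s

The moment of inertia is (2/3)MR², giving k ≡ I/(MR²) = 2/3.
Translational: Mg sinθ − f = Ma. Rotational about the CM: fR = Iα = kMRa, so f = kMa.
Hence a = g sinθ/(1+k) = 9.8×sin14.9°/1.667 = 1.512 m/s².
Starting from rest, L = ½at², so t = √(2L/a) = √(2×5.59/1.512) ≈ 2.72 s.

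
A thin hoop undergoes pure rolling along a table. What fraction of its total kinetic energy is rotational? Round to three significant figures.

The moment of inertia is MR², giving k ≡ I/(MR²) = 1.
With ω = v/R, KE_trans = ½Mv² and KE_rot = ½Iω² = ½kMv², so KE_total = ½(1+k)Mv².
The rotational fraction is therefore k/(1+k) = 1/2 ≈ 0.500.

fraction ≈ 0.500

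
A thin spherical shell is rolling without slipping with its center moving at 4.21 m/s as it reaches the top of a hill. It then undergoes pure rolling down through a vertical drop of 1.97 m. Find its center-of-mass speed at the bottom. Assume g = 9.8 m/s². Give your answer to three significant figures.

The moment of inertia is (2/3)MR², giving k ≡ I/(MR²) = 2/3.
Rolling without slipping gives ω = v/R, so the total kinetic energy is ½Mv² + ½Iω² = ½(1+k)Mv² = (5/6)Mv².
Conserving energy between top and bottom: (5/6)Mv² = (5/6)Mv₀² + Mgh, hence v² = v₀² + 2gh/(1+k).
v = √(4.21² + 2×9.8×1.97/1.667) = √40.89 ≈ 6.39 m/s.

v ≈ 6.39 m/s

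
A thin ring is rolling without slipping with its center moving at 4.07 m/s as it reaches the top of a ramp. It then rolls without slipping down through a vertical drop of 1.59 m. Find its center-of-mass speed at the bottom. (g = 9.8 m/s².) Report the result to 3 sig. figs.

With I = MR², the ratio k = I/(MR²) is 1.
The rolling condition ω = v/R makes the rotational term ½I(v/R)² = ½kMv², so KE_total = ½(1+k)Mv² = Mv².
Energy conservation: Mv₀² + Mgh = Mv², so v² = v₀² + 2gh/(1+k).
v = √(4.07² + 2×9.8×1.59/2) = √32.15 ≈ 5.67 m/s.

v ≈ 5.67 m/s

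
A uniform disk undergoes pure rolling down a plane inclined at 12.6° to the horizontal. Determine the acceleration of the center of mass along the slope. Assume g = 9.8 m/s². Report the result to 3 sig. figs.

The moment of inertia is (1/2)MR², giving k ≡ I/(MR²) = 0.5.
Translational: Mg sinθ − f = Ma. Rotational about the CM: fR = Iα = kMRa, so f = kMa.
Eliminating f: Mg sinθ = (1+k)Ma, so a = g sinθ/(1+k) = 9.8 × sin12.6° / 1.5 ≈ 1.43 m/s².

a ≈ 1.43 m/s²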